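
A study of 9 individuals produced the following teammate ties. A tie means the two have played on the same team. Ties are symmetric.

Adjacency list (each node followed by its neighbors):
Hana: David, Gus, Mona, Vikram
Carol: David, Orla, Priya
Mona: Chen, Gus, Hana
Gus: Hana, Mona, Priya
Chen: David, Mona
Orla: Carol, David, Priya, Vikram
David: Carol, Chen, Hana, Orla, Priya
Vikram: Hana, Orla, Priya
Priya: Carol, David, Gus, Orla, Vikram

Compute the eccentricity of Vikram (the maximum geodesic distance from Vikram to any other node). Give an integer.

Distances from Vikram: Carol:2, Chen:3, David:2, Gus:2, Hana:1, Mona:2, Orla:1, Priya:1.
The largest is 3 (to Chen), so the eccentricity of Vikram is 3.

3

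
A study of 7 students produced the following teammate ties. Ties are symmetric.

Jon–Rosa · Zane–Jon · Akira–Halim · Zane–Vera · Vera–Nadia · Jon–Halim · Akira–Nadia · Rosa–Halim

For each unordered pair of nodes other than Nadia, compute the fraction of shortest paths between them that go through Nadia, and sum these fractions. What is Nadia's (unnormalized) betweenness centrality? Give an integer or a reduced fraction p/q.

2

Pairs whose geodesics pass through Nadia — Halim–Vera: 1/2; Zane–Akira: 1/2; Vera–Akira: 1.
All other pairs contribute 0.
Summing the contributions gives betweenness(Nadia) = 2.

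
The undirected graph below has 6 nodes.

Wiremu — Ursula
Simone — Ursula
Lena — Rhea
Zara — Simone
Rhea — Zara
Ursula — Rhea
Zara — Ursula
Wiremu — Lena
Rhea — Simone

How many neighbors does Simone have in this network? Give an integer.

Simone is directly tied to Rhea, Ursula, and Zara. That is 3 neighbors, so the degree of Simone is 3.

3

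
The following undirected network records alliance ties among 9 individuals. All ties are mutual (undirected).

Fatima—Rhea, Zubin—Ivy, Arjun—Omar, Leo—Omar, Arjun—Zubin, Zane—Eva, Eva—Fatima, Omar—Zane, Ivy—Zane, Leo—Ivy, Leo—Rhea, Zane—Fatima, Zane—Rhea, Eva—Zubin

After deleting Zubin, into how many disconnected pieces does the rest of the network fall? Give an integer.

Zubin's neighbors (Arjun, Eva, and Ivy) remain reachable from one another through other ties, so the rest of the network stays in one piece.

1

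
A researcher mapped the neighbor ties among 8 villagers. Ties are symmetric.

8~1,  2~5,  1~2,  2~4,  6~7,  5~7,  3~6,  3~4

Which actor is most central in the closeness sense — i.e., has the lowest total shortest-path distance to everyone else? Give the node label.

Farness (sum of distances to all others) for each node — 1:16, 2:12, 3:16, 4:14, 5:14, 6:18, 7:16, 8:22.
The smallest farness is 12, for 2, so 2 has the highest closeness.

2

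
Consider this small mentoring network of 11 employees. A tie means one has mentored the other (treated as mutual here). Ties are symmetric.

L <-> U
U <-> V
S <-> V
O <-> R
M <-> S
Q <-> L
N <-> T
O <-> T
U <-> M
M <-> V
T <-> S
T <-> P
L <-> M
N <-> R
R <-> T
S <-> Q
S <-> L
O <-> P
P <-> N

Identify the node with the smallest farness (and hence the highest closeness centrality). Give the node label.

Farness (sum of distances to all others) for each node — L:20, M:20, N:23, O:23, P:23, Q:22, R:23, S:15, T:16, U:26, V:21.
The smallest farness is 15, for S, so S has the highest closeness.

S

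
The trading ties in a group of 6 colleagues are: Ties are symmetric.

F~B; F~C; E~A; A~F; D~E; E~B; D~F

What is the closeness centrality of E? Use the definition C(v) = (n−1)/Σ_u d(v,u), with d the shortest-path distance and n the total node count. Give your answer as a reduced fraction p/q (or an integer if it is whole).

5/8

Distances from E: A:1, B:1, C:3, D:1, F:2. Sum = 8.
n = 6, so closeness = 5/8.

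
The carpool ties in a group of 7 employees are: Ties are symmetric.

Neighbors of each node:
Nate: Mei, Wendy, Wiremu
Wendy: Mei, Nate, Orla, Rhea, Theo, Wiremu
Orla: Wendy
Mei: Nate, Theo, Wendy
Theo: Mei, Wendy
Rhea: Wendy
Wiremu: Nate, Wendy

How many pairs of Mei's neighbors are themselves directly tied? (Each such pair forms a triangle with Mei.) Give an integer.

2

Mei's neighbors: Nate, Theo, and Wendy.
Neighbor pairs that are themselves tied: Mei–Nate–Wendy; Mei–Theo–Wendy. Each forms one triangle with Mei, for 2 in total.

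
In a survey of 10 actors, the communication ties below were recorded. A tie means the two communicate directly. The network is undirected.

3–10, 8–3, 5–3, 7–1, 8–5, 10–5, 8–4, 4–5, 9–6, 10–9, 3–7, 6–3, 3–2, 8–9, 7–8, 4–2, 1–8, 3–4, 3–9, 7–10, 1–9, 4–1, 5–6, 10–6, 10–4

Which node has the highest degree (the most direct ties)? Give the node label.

Degrees — 1:4, 2:2, 3:8, 4:6, 5:5, 6:4, 7:4, 8:6, 9:5, 10:6.
The maximum is 8, attained only by 3.

3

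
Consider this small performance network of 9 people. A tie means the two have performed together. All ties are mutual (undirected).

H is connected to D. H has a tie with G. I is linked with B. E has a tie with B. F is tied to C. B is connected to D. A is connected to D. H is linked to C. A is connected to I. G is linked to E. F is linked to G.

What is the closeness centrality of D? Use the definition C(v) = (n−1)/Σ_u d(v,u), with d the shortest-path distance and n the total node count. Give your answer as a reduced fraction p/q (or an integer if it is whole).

4/7

Distances from D: A:1, B:1, C:2, E:2, F:3, G:2, H:1, I:2. Sum = 14.
n = 9, so closeness = 8/14 = 4/7.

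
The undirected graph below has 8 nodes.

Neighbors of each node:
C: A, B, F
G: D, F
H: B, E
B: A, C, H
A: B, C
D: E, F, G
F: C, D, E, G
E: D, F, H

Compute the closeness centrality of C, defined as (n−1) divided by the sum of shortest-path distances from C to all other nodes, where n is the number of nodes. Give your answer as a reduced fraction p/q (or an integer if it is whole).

7/11

Distances from C: A:1, B:1, D:2, E:2, F:1, G:2, H:2. Sum = 11.
n = 8, so closeness = 7/11.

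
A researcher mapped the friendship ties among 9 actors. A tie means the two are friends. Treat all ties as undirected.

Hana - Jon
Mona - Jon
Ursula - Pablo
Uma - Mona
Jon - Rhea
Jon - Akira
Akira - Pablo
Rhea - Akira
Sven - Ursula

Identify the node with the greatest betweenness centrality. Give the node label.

Unnormalized betweenness of each node: Akira:15, Hana:0, Jon:17, Mona:7, Pablo:12, Rhea:0, Sven:0, Uma:0, Ursula:7.
Jon has the largest value, 17, making it the main broker — the node through which the most shortest paths run.

Jon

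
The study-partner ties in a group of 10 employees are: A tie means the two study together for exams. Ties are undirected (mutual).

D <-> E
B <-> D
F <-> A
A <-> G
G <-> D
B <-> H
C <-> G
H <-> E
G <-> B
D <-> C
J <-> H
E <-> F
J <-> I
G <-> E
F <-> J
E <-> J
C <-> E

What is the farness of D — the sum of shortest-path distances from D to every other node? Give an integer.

15

Distances from D: A:2, B:1, C:1, E:1, F:2, G:1, H:2, I:3, J:2.
Sum = 2 + 1 + 1 + 1 + 2 + 1 + 2 + 3 + 2 = 15.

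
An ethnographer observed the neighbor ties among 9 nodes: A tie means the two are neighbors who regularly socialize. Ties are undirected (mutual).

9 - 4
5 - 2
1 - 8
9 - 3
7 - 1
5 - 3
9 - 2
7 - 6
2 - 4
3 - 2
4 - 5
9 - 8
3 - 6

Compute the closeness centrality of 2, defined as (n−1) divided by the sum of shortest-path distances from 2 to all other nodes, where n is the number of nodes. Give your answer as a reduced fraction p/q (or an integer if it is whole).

Distances from 2: 1:3, 3:1, 4:1, 5:1, 6:2, 7:3, 8:2, 9:1. Sum = 14.
n = 9, so closeness = 8/14 = 4/7.

4/7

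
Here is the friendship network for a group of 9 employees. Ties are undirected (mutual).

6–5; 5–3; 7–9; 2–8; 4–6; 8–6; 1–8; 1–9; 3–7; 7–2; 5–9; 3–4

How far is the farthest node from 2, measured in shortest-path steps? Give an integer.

3

Distances from 2: 1:2, 3:2, 4:3, 5:3, 6:2, 7:1, 8:1, 9:2.
The largest is 3 (to 5 and 4), so the eccentricity of 2 is 3.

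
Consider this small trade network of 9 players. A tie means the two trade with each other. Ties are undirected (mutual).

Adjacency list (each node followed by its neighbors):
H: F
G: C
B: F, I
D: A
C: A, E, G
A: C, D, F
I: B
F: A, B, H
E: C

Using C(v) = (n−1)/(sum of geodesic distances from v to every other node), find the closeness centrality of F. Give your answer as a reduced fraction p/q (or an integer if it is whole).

8/15

Distances from F: A:1, B:1, C:2, D:2, E:3, G:3, H:1, I:2. Sum = 15.
n = 9, so closeness = 8/15.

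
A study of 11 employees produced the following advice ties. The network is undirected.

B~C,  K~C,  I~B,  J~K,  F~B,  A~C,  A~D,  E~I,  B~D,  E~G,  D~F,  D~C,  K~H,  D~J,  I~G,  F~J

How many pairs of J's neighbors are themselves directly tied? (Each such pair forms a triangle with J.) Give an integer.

1

J's neighbors: D, F, and K.
Neighbor pairs that are themselves tied: J–D–F. Each forms one triangle with J, for 1 in total.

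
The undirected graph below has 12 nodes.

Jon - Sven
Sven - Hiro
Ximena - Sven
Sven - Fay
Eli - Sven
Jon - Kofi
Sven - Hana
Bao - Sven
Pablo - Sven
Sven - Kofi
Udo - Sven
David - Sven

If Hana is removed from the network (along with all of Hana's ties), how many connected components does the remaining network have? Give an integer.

1

Hana's neighbors (Sven) remain reachable from one another through other ties, so the rest of the network stays in one piece.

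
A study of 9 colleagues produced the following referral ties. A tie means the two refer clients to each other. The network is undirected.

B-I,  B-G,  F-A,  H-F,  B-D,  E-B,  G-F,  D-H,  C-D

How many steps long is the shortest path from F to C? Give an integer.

One shortest route is F – H – D – C, which uses 3 edges, and at distance 2 from F we only reach {B, D}, which does not include C. So d(F,C) = 3.

3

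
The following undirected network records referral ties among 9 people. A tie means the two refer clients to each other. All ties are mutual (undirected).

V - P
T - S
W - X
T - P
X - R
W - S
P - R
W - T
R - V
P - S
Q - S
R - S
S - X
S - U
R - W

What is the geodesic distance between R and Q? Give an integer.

2

One shortest route is R – S – Q, which uses 2 edges, and R and Q are not directly tied, so nothing shorter exists. So d(R,Q) = 2.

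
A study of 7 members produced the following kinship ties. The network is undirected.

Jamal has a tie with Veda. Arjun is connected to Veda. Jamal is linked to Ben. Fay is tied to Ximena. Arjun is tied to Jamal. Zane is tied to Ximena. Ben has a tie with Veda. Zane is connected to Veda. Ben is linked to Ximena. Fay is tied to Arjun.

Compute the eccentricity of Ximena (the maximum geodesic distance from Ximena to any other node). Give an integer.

2

Distances from Ximena: Arjun:2, Ben:1, Fay:1, Jamal:2, Veda:2, Zane:1.
The largest is 2 (to Veda, Arjun, and Jamal), so the eccentricity of Ximena is 2.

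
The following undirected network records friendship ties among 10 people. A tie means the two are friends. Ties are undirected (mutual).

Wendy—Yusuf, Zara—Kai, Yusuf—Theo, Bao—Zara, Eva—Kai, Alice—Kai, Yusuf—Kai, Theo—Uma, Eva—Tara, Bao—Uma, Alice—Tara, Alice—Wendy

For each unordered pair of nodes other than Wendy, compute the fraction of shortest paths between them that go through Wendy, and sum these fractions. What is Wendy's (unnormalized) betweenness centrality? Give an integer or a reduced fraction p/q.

Pairs whose geodesics pass through Wendy — Yusuf–Tara: 1/3; Yusuf–Alice: 1/2; Theo–Tara: 1/3; Theo–Alice: 1/2; Uma–Tara: 1/5; Uma–Alice: 1/3.
All other pairs contribute 0.
Summing the contributions gives betweenness(Wendy) = 11/5.

11/5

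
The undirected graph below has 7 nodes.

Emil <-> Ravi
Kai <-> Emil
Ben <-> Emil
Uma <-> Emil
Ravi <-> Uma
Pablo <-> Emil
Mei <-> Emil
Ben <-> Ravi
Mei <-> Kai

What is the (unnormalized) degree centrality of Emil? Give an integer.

Emil is directly tied to Ben, Kai, Mei, Pablo, Ravi, and Uma. That is 6 neighbors, so the degree of Emil is 6.

6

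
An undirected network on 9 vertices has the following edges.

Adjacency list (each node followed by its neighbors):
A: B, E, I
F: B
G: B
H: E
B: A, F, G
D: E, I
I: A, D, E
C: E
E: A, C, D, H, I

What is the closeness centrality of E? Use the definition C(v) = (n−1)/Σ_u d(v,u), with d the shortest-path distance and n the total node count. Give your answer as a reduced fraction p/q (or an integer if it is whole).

8/13

Distances from E: A:1, B:2, C:1, D:1, F:3, G:3, H:1, I:1. Sum = 13.
n = 9, so closeness = 8/13.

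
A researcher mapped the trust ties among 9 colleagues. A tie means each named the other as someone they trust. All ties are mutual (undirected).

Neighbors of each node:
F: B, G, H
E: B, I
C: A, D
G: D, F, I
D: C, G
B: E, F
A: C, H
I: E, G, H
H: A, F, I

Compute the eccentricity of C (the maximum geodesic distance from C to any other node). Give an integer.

Distances from C: A:1, B:4, D:1, E:4, F:3, G:2, H:2, I:3.
The largest is 4 (to B and E), so the eccentricity of C is 4.

4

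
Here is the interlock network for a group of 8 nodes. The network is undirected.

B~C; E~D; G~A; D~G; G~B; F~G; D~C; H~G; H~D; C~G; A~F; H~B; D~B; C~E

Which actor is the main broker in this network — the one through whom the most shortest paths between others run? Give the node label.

Unnormalized betweenness of each node: A:0, B:1/3, C:2, D:10/3, E:0, F:0, G:31/3, H:0.
G has the largest value, 31/3, making it the main broker — the node through which the most shortest paths run.

G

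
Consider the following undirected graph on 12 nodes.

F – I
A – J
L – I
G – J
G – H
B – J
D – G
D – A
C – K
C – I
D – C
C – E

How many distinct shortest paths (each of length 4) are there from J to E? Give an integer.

The shortest distance is 4. The length-4 paths are: J–A–D–C–E; J–G–D–C–E.
That gives 2 distinct shortest paths.

2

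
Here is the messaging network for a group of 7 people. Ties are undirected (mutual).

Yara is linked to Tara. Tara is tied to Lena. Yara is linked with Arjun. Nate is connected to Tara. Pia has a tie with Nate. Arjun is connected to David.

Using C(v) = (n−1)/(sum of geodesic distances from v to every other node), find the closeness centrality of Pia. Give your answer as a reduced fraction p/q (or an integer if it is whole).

Distances from Pia: Arjun:4, David:5, Lena:3, Nate:1, Tara:2, Yara:3. Sum = 18.
n = 7, so closeness = 6/18 = 1/3.

1/3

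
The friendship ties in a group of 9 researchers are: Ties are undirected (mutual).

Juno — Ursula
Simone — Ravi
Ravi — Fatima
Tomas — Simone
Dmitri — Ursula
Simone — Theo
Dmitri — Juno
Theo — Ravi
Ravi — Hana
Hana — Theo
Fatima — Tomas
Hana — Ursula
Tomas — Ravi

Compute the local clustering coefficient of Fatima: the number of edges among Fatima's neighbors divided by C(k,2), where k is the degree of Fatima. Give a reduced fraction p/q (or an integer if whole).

Fatima's neighbors: Ravi and Tomas (k = 2).
Possible neighbor pairs: C(2,2) = 1. Edges among them: Ravi–Tomas → e = 1.
Clustering(Fatima) = 1/1.

1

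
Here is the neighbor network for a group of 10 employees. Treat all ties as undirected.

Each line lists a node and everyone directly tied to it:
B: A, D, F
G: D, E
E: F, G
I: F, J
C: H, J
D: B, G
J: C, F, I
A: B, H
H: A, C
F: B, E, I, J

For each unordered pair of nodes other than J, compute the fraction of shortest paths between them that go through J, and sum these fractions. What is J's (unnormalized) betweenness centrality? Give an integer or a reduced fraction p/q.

7

Pairs whose geodesics pass through J — I–H: 1; I–C: 1; F–H: 1/2; F–C: 1; E–H: 1/2; E–C: 1; G–C: 1; D–C: 1/2; B–C: 1/2.
All other pairs contribute 0.
Summing the contributions gives betweenness(J) = 7.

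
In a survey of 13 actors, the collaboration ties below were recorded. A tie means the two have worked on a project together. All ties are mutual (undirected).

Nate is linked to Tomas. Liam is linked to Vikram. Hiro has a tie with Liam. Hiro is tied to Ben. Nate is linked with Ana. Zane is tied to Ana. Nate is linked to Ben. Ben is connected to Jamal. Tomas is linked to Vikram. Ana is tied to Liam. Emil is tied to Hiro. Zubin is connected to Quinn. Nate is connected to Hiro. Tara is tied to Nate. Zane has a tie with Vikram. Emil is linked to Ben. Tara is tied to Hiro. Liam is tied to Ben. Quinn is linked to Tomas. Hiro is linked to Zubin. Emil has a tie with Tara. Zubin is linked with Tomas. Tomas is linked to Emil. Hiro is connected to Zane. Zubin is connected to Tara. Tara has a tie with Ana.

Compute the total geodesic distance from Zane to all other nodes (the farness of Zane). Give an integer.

23

Distances from Zane: Ana:1, Ben:2, Emil:2, Hiro:1, Jamal:3, Liam:2, Nate:2, Quinn:3, Tara:2, Tomas:2, Vikram:1, Zubin:2.
Sum = 1 + 2 + 2 + 1 + 3 + 2 + 2 + 3 + 2 + 2 + 1 + 2 = 23.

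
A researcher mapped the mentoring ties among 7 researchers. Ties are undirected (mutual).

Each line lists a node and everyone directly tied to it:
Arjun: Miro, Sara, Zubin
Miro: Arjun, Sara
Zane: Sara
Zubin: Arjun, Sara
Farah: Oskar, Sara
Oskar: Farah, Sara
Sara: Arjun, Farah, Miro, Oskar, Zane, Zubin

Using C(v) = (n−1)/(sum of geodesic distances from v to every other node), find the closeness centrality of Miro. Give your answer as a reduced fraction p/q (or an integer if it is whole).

3/5

Distances from Miro: Arjun:1, Farah:2, Oskar:2, Sara:1, Zane:2, Zubin:2. Sum = 10.
n = 7, so closeness = 6/10 = 3/5.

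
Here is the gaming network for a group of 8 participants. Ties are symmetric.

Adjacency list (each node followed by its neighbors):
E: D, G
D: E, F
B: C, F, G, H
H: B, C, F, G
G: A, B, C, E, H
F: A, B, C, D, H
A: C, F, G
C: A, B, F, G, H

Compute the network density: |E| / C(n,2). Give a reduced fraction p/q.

There are 15 edges and 8 nodes, so the maximum possible is C(8,2) = 28.
Density = 15/28.

15/28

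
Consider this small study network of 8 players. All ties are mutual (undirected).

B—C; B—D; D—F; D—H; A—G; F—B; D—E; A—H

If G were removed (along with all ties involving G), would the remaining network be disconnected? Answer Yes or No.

No

Even without G, every remaining node can still reach every other (the residual graph is connected), so G is not a cut vertex.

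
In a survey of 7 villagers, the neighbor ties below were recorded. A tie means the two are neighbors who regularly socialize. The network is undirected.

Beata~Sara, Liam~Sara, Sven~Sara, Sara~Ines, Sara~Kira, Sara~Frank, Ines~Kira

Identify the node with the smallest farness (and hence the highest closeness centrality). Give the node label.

Farness (sum of distances to all others) for each node — Beata:11, Frank:11, Ines:10, Kira:10, Liam:11, Sara:6, Sven:11.
The smallest farness is 6, for Sara, so Sara has the highest closeness.

Sara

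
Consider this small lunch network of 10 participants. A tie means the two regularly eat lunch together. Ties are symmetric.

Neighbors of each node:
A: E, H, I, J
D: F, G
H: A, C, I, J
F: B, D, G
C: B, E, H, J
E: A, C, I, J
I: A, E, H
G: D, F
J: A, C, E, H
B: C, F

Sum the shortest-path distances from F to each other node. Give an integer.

Distances from F: A:4, B:1, C:2, D:1, E:3, G:1, H:3, I:4, J:3.
Sum = 4 + 1 + 2 + 1 + 3 + 1 + 3 + 4 + 3 = 22.

22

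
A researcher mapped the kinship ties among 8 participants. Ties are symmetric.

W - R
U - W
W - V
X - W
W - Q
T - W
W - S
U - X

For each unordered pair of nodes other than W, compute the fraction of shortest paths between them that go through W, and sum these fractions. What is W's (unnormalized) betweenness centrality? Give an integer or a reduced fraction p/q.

Pairs whose geodesics pass through W — R–U: 1; R–T: 1; R–S: 1; R–V: 1; R–X: 1; R–Q: 1; U–T: 1; U–S: 1; U–V: 1; U–Q: 1; T–S: 1; T–V: 1; T–X: 1; T–Q: 1 … (+6 more pairs).
All other pairs contribute 0.
Summing the contributions gives betweenness(W) = 20.

20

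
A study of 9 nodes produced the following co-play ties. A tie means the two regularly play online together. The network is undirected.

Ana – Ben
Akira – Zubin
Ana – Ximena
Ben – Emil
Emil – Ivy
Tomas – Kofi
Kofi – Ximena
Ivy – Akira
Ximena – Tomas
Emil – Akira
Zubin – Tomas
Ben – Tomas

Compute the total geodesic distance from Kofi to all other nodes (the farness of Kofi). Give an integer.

Distances from Kofi: Akira:3, Ana:2, Ben:2, Emil:3, Ivy:4, Tomas:1, Ximena:1, Zubin:2.
Sum = 3 + 2 + 2 + 3 + 4 + 1 + 1 + 2 = 18.

18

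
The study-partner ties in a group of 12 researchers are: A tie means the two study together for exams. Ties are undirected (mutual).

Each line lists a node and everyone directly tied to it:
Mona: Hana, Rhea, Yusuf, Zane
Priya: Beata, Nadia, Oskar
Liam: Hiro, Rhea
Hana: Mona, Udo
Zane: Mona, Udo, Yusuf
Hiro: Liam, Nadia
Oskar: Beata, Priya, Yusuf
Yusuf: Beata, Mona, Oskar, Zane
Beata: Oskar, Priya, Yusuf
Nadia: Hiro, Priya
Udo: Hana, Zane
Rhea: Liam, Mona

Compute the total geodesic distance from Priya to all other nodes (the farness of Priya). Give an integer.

Distances from Priya: Beata:1, Hana:4, Hiro:2, Liam:3, Mona:3, Nadia:1, Oskar:1, Rhea:4, Udo:4, Yusuf:2, Zane:3.
Sum = 1 + 4 + 2 + 3 + 3 + 1 + 1 + 4 + 4 + 2 + 3 = 28.

28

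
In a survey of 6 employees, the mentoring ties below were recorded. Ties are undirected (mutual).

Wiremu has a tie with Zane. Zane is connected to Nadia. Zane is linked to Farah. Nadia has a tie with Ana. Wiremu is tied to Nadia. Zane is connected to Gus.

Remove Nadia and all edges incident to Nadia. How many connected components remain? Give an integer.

2

Without Nadia, the remaining ties split the others into: {Farah, Gus, Wiremu, Zane}; {Ana}.
That's 2 separate components.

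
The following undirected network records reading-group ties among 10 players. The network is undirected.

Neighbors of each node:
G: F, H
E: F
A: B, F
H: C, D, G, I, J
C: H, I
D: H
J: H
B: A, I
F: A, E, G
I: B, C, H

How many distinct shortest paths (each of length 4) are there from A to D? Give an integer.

2

The shortest distance is 4. The length-4 paths are: A–B–I–H–D; A–F–G–H–D.
That gives 2 distinct shortest paths.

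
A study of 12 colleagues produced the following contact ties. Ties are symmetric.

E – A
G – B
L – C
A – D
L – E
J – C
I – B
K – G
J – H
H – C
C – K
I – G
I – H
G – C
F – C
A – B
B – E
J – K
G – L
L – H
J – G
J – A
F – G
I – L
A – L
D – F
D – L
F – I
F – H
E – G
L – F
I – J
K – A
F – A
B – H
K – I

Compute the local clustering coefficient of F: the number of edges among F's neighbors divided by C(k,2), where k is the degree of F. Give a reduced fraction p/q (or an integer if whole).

11/21

F's neighbors: A, C, D, G, H, I, and L (k = 7).
Possible neighbor pairs: C(7,2) = 21. Edges among them: A–D, A–L, C–G, C–H, C–L, D–L, G–I, G–L, H–I, H–L, I–L → e = 11.
Clustering(F) = 11/21.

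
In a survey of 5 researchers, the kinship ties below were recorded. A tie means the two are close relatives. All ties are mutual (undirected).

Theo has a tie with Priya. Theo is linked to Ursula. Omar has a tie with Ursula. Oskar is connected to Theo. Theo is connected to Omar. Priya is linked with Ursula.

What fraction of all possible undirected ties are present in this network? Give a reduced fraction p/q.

3/5

There are 6 edges and 5 nodes, so the maximum possible is C(5,2) = 10.
Density = 6/10 = 3/5.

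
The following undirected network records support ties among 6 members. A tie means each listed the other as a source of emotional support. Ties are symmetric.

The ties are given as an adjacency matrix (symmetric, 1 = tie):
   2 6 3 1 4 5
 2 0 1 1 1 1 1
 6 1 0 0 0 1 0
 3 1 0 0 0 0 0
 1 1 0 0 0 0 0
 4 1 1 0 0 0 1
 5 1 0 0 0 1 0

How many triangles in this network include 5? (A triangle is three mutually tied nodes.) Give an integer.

5's neighbors: 2 and 4.
Neighbor pairs that are themselves tied: 5–2–4. Each forms one triangle with 5, for 1 in total.

1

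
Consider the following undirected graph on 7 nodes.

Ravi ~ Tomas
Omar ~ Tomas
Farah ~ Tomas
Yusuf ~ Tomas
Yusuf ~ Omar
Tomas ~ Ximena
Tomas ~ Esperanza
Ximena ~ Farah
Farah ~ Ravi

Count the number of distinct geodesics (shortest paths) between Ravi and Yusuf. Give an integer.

1

The shortest distance is 2, and the only length-2 path is Ravi–Tomas–Yusuf. So there is exactly 1 shortest path.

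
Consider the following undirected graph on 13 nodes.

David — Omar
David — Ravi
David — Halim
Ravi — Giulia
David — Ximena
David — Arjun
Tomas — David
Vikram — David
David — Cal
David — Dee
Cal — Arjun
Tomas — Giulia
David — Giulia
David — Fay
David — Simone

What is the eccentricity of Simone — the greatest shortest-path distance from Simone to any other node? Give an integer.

2

Distances from Simone: Arjun:2, Cal:2, David:1, Dee:2, Fay:2, Giulia:2, Halim:2, Omar:2, Ravi:2, Tomas:2, Vikram:2, Ximena:2.
The largest is 2 (to Ximena, Arjun, Omar, Giulia, Vikram, Dee, Cal, Fay, Tomas, Ravi, and Halim), so the eccentricity of Simone is 2.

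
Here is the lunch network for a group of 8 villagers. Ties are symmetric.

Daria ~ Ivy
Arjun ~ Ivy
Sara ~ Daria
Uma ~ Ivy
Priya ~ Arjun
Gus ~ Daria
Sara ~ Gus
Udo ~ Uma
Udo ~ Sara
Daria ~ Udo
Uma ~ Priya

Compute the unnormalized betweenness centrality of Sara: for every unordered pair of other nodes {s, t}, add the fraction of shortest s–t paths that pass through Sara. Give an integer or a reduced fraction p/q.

Pairs whose geodesics pass through Sara — Gus–Priya: 1/4; Gus–Uma: 1/3; Gus–Udo: 1/2.
All other pairs contribute 0.
Summing the contributions gives betweenness(Sara) = 13/12.

13/12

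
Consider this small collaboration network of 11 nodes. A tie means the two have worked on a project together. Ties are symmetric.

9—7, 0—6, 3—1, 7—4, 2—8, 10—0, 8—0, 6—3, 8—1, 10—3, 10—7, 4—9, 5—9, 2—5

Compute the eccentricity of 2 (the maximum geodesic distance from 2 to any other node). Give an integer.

Distances from 2: 0:2, 1:2, 3:3, 4:3, 5:1, 6:3, 7:3, 8:1, 9:2, 10:3.
The largest is 3 (to 3, 6, 10, 4, and 7), so the eccentricity of 2 is 3.

3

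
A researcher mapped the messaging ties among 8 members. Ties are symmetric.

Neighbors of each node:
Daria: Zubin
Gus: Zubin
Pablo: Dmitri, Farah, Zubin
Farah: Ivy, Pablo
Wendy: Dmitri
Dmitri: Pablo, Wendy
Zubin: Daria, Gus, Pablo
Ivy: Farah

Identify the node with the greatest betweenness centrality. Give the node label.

Unnormalized betweenness of each node: Daria:0, Dmitri:6, Farah:6, Gus:0, Ivy:0, Pablo:16, Wendy:0, Zubin:11.
Pablo has the largest value, 16, making it the main broker — the node through which the most shortest paths run.

Pablo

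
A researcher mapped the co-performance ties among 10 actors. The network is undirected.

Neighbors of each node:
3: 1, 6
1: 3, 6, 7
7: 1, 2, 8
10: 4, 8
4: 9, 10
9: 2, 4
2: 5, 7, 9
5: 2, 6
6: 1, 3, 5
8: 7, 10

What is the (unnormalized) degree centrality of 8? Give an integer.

8 is directly tied to 7 and 10. That is 2 neighbors, so the degree of 8 is 2.

2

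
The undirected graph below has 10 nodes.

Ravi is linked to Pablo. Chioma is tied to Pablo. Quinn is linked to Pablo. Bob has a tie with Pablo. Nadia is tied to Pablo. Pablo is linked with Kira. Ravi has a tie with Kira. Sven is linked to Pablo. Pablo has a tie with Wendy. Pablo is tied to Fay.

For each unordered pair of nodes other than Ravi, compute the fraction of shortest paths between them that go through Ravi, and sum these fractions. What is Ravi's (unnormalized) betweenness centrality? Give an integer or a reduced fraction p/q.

0

No shortest path between any pair of other nodes passes through Ravi.
Summing the contributions gives betweenness(Ravi) = 0.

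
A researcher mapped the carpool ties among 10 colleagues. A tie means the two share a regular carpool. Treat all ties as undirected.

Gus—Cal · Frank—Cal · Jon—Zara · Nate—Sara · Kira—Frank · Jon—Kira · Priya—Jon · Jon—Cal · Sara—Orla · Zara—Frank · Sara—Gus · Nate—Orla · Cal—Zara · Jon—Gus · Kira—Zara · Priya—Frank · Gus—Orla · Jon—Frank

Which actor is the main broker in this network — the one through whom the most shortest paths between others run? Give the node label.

Gus

Unnormalized betweenness of each node: Cal:4, Frank:11/6, Gus:18, Jon:83/6, Kira:0, Nate:0, Orla:7/2, Priya:0, Sara:7/2, Zara:1/3.
Gus has the largest value, 18, making it the main broker — the node through which the most shortest paths run.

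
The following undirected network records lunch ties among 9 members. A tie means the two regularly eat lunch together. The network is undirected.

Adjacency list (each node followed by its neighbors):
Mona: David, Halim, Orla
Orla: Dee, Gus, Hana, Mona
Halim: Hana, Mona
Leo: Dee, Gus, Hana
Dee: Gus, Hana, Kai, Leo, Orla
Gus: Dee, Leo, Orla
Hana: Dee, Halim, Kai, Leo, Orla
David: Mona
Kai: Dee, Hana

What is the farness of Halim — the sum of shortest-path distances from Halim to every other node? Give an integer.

15

Distances from Halim: David:2, Dee:2, Gus:3, Hana:1, Kai:2, Leo:2, Mona:1, Orla:2.
Sum = 2 + 2 + 3 + 1 + 2 + 2 + 1 + 2 = 15.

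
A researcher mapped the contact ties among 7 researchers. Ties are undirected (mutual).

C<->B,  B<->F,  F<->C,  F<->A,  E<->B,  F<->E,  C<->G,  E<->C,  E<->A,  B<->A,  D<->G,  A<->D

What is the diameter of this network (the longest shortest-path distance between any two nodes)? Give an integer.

2

Eccentricity of each node (its greatest distance to any other): A:2, B:2, C:2, D:2, E:2, F:2, G:2.
The maximum eccentricity is 2, realized for instance by the pair E–D via E – A – D. So the diameter is 2.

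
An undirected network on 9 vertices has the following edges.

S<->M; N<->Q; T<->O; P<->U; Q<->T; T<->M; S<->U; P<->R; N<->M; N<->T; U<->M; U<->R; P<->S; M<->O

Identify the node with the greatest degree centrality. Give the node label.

M

Degrees — M:5, N:3, O:2, P:3, Q:2, R:2, S:3, T:4, U:4.
The maximum is 5, attained only by M.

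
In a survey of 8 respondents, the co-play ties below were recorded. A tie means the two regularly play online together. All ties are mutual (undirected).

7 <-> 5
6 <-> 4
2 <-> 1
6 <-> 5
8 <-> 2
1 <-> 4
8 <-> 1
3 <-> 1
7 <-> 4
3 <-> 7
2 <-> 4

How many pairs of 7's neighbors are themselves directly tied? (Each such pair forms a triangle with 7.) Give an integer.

7's neighbors are 3, 4, and 5, but none of them are tied to each other, so no triangle contains 7.

0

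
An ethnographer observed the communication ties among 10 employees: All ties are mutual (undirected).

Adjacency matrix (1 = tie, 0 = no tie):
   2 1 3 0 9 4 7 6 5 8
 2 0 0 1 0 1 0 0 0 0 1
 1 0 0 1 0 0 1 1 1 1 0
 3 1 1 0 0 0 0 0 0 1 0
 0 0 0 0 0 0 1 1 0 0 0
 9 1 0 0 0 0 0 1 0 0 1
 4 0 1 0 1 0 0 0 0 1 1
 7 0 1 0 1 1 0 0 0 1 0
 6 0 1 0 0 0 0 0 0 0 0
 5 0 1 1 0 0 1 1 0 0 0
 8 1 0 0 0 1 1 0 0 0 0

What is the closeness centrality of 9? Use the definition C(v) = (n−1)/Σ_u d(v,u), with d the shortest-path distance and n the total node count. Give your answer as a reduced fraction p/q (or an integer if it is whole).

9/16

Distances from 9: 0:2, 1:2, 2:1, 3:2, 4:2, 5:2, 6:3, 7:1, 8:1. Sum = 16.
n = 10, so closeness = 9/16.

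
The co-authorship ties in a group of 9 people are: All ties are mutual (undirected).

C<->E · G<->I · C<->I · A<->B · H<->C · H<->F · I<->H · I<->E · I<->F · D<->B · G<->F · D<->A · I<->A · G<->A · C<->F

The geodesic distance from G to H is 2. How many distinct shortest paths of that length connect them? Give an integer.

2

The shortest distance is 2. The length-2 paths are: G–F–H; G–I–H.
That gives 2 distinct shortest paths.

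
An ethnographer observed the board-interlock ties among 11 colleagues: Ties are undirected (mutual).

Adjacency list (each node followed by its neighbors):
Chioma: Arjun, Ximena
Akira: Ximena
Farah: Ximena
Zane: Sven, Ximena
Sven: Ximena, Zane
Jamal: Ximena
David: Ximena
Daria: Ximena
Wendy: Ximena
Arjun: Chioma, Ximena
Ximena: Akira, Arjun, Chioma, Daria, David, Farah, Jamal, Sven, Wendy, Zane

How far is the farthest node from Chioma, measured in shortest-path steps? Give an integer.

2

Distances from Chioma: Akira:2, Arjun:1, Daria:2, David:2, Farah:2, Jamal:2, Sven:2, Wendy:2, Ximena:1, Zane:2.
The largest is 2 (to Zane, Jamal, Sven, Wendy, Daria, Farah, Akira, and David), so the eccentricity of Chioma is 2.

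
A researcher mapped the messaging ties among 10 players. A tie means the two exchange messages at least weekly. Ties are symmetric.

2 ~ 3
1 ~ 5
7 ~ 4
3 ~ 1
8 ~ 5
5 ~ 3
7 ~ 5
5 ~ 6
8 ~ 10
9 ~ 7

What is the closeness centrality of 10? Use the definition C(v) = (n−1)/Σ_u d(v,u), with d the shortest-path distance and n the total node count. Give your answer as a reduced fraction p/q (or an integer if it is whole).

1/3

Distances from 10: 1:3, 2:4, 3:3, 4:4, 5:2, 6:3, 7:3, 8:1, 9:4. Sum = 27.
n = 10, so closeness = 9/27 = 1/3.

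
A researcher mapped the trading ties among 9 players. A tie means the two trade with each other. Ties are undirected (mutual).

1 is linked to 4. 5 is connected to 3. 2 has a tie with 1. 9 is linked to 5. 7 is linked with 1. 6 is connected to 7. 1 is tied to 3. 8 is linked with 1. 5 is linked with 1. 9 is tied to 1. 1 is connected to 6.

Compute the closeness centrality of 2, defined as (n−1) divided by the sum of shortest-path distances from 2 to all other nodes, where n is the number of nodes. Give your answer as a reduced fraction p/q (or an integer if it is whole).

Distances from 2: 1:1, 3:2, 4:2, 5:2, 6:2, 7:2, 8:2, 9:2. Sum = 15.
n = 9, so closeness = 8/15.

8/15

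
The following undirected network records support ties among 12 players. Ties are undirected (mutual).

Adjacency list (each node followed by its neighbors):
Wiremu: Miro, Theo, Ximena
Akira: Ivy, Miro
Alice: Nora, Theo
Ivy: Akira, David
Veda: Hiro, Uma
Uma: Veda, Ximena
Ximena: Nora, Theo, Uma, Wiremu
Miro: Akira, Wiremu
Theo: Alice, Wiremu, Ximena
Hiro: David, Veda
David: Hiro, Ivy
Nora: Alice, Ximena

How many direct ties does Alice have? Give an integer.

Alice is directly tied to Nora and Theo. That is 2 neighbors, so the degree of Alice is 2.

2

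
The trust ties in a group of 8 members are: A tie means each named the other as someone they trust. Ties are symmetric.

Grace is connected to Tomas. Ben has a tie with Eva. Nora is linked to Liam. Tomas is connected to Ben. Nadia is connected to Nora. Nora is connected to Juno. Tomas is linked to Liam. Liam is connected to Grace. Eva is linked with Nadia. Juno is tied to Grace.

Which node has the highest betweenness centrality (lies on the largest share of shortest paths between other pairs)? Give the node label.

Nora

Unnormalized betweenness of each node: Ben:3, Eva:2, Grace:5/2, Juno:1, Liam:3, Nadia:3, Nora:11/2, Tomas:5.
Nora has the largest value, 11/2, making it the main broker — the node through which the most shortest paths run.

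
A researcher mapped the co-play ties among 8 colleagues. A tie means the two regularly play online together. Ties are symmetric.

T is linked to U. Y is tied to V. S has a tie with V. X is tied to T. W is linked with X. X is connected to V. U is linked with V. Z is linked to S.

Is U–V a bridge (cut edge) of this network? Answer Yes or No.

No

Even without that edge, U still reaches V via U – T – X – V, so the network stays connected. Not a bridge.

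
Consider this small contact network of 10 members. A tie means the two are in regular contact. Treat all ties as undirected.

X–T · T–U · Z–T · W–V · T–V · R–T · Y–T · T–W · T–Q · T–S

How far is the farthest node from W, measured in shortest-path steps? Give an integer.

2

Distances from W: Q:2, R:2, S:2, T:1, U:2, V:1, X:2, Y:2, Z:2.
The largest is 2 (to Q, X, Y, U, R, S, and Z), so the eccentricity of W is 2.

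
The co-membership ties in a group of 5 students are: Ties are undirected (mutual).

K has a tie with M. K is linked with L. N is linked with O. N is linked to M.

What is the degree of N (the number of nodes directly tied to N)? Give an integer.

N is directly tied to M and O. That is 2 neighbors, so the degree of N is 2.

2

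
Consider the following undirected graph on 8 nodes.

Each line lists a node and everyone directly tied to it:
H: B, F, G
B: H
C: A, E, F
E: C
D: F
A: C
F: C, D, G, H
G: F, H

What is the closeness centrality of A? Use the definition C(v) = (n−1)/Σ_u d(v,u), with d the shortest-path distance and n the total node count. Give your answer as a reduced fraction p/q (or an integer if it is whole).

7/18

Distances from A: B:4, C:1, D:3, E:2, F:2, G:3, H:3. Sum = 18.
n = 8, so closeness = 7/18.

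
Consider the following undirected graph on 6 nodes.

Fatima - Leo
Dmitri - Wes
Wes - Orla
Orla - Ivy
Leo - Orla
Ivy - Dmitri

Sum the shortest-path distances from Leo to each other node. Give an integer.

9

Distances from Leo: Dmitri:3, Fatima:1, Ivy:2, Orla:1, Wes:2.
Sum = 3 + 1 + 2 + 1 + 2 = 9.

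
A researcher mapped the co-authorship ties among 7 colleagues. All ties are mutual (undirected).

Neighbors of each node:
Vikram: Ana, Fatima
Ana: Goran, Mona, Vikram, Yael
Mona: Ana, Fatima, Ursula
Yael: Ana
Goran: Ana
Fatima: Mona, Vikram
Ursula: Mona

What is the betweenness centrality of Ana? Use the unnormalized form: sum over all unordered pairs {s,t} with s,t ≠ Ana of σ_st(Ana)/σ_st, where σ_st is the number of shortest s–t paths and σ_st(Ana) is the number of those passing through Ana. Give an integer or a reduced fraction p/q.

Pairs whose geodesics pass through Ana — Vikram–Goran: 1; Vikram–Ursula: 1/2; Vikram–Yael: 1; Vikram–Mona: 1/2; Fatima–Goran: 2/2; Fatima–Yael: 2/2; Goran–Ursula: 1; Goran–Yael: 1; Goran–Mona: 1; Ursula–Yael: 1; Yael–Mona: 1.
All other pairs contribute 0.
Summing the contributions gives betweenness(Ana) = 10.

10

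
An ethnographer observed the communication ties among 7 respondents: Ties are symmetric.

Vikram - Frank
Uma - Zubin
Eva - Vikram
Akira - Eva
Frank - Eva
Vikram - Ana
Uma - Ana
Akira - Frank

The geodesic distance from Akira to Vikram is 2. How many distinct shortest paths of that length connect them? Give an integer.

The shortest distance is 2. The length-2 paths are: Akira–Frank–Vikram; Akira–Eva–Vikram.
That gives 2 distinct shortest paths.

2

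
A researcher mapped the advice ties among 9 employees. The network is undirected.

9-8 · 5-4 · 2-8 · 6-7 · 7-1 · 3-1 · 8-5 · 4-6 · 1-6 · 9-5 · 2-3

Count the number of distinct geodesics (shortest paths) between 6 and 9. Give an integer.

The shortest distance is 3, and the only length-3 path is 6–4–5–9. So there is exactly 1 shortest path.

1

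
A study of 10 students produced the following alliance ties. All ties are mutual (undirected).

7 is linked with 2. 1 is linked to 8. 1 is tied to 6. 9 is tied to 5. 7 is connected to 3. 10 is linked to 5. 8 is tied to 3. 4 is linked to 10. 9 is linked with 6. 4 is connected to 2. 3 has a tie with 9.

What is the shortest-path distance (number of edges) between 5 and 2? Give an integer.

3

One shortest route is 5 – 10 – 4 – 2, which uses 3 edges, and at distance 2 from 5 we only reach {3, 4, 6}, which does not include 2. So d(5,2) = 3.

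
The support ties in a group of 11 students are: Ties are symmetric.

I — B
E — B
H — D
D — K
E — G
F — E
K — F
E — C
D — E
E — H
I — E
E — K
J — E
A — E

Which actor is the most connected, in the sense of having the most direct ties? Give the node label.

Degrees — A:1, B:2, C:1, D:3, E:10, F:2, G:1, H:2, I:2, J:1, K:3.
The maximum is 10, attained only by E.

E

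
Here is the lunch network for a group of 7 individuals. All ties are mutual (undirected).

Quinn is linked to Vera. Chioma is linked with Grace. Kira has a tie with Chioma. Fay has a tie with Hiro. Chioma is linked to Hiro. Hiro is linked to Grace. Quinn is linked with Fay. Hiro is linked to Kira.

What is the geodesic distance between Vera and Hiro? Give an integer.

One shortest route is Vera – Quinn – Fay – Hiro, which uses 3 edges, and at distance 2 from Vera we only reach {Fay}, which does not include Hiro. So d(Vera,Hiro) = 3.

3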